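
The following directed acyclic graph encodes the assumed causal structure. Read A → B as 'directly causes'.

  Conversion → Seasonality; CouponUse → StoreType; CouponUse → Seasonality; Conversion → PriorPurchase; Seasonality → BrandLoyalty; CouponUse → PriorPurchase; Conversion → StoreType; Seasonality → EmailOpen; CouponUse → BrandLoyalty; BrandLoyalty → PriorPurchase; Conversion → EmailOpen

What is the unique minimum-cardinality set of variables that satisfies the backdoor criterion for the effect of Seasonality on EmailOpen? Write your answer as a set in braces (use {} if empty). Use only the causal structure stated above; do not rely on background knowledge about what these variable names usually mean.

Variables eligible for adjustment (non-descendants of Seasonality, excluding Seasonality and EmailOpen): {Conversion, CouponUse, StoreType}.
Backdoor paths from Seasonality to EmailOpen:
  P1: Seasonality <- CouponUse -> BrandLoyalty -> PriorPurchase <- Conversion -> EmailOpen
  P2: Seasonality <- CouponUse -> StoreType <- Conversion -> EmailOpen
  P3: Seasonality <- CouponUse -> PriorPurchase <- Conversion -> EmailOpen
  P4: Seasonality <- Conversion -> EmailOpen
The empty set is not sufficient: P4 (Seasonality <- Conversion -> EmailOpen) has no collider blocking it and no conditioned non-collider, so it is open.
Try {Conversion}:
  P1: blocked at collider PriorPurchase (neither it nor any descendant is in the conditioning set).
  P2: blocked at collider StoreType (neither it nor any descendant is in the conditioning set).
  P3: blocked at collider PriorPurchase (neither it nor any descendant is in the conditioning set).
  P4: blocked at fork node Conversion ∈ conditioning set.
{Conversion} contains no descendant of Seasonality and blocks every backdoor path.
No other singleton works — e.g. {CouponUse} leaves P4 open — so {Conversion} is the unique smallest valid adjustment set.

{Conversion}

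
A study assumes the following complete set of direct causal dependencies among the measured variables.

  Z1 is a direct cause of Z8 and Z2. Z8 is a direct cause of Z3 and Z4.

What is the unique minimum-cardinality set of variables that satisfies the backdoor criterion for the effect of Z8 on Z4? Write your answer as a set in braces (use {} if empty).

{}

Variables eligible for adjustment (non-descendants of Z8, excluding Z8 and Z4): {Z1, Z2}.
Backdoor paths from Z8 to Z4:
  (none)
With no backdoor paths the empty set already satisfies the criterion, and it is trivially minimal.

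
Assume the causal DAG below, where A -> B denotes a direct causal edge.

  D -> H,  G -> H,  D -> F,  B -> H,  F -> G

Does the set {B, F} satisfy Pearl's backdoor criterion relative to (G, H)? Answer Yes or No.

Backdoor paths from G to H (paths whose first edge points into G):
  P1: G <- F <- D -> H
Condition 1 (no descendant of G in the set): holds — descendants of G are {H}; none are in {B, F}.
Condition 2 (every backdoor path blocked by {B, F}):
  P1: blocked at chain node F ∈ conditioning set.
{B, F} satisfies the backdoor criterion.

Yes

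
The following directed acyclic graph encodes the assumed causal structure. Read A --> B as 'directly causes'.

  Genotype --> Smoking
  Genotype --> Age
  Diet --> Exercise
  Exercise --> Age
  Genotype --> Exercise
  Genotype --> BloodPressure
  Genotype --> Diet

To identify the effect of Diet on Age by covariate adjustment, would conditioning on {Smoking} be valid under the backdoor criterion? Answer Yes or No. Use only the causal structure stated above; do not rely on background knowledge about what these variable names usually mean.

No

Backdoor paths from Diet to Age (paths whose first edge points into Diet):
  P1: Diet <- Genotype -> Exercise -> Age
  P2: Diet <- Genotype -> Age
Condition 1 (no descendant of Diet in the set): holds — descendants of Diet are {Age, Exercise}; none are in {Smoking}.
Condition 2 (every backdoor path blocked by {Smoking}):
  P1: open — no interior node is in the conditioning set.
  P2: open — no interior node is in the conditioning set.
{Smoking} does not satisfy the backdoor criterion.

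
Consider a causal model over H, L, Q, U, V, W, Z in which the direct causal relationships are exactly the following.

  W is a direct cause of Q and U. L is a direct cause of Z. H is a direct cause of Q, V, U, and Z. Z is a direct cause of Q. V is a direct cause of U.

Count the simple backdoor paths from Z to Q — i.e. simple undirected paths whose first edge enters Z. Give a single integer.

A backdoor path from Z to Q is any simple undirected path whose first edge points into Z (i.e. leaves Z via a parent).
Parents of Z: {H, L}.
Enumerating:
  P1: Z <- H -> V -> U <- W -> Q
  P2: Z <- H -> Q
  P3: Z <- H -> U <- W -> Q
That exhausts the simple backdoor paths. Count: 3.

3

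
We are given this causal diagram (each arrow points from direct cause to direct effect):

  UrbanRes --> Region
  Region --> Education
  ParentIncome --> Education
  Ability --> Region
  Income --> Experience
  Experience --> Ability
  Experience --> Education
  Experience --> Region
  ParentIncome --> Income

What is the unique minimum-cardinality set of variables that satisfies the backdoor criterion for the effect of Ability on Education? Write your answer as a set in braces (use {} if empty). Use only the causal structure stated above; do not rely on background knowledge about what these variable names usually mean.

{Experience}

Variables eligible for adjustment (non-descendants of Ability, excluding Ability and Education): {Experience, Income, ParentIncome, UrbanRes}.
Backdoor paths from Ability to Education:
  P1: Ability <- Experience <- Income <- ParentIncome -> Education
  P2: Ability <- Experience -> Region -> Education
  P3: Ability <- Experience -> Education
The empty set is not sufficient: P1 (Ability <- Experience <- Income <- ParentIncome -> Education) has no collider blocking it and no conditioned non-collider, so it is open.
Try {Experience}:
  P1: blocked at chain node Experience ∈ conditioning set.
  P2: blocked at fork node Experience ∈ conditioning set.
  P3: blocked at fork node Experience ∈ conditioning set.
{Experience} contains no descendant of Ability and blocks every backdoor path.
No other singleton works — e.g. {ParentIncome} leaves P2 open — so {Experience} is the unique smallest valid adjustment set.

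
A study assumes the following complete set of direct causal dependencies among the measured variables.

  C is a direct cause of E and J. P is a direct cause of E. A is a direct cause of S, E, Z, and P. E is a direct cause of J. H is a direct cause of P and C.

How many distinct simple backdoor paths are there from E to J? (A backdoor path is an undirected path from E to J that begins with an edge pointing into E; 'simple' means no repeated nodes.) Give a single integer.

A backdoor path from E to J is any simple undirected path whose first edge points into E (i.e. leaves E via a parent).
Parents of E: {A, C, P}.
Enumerating:
  P1: E <- A -> P <- H -> C -> J
  P2: E <- P <- H -> C -> J
  P3: E <- C -> J
That exhausts the simple backdoor paths. Count: 3.

3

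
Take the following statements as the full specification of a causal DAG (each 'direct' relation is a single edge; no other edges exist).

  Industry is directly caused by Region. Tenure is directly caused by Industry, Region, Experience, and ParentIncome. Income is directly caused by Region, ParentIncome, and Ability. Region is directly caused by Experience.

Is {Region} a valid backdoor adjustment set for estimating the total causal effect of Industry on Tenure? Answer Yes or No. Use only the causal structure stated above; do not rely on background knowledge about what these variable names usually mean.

Backdoor paths from Industry to Tenure (paths whose first edge points into Industry):
  P1: Industry <- Region <- Experience -> Tenure
  P2: Industry <- Region -> Income <- ParentIncome -> Tenure
  P3: Industry <- Region -> Tenure
Condition 1 (no descendant of Industry in the set): holds — descendants of Industry are {Tenure}; none are in {Region}.
Condition 2 (every backdoor path blocked by {Region}):
  P1: blocked at chain node Region ∈ conditioning set.
  P2: blocked at fork node Region ∈ conditioning set.
  P3: blocked at fork node Region ∈ conditioning set.
{Region} satisfies the backdoor criterion.

Yes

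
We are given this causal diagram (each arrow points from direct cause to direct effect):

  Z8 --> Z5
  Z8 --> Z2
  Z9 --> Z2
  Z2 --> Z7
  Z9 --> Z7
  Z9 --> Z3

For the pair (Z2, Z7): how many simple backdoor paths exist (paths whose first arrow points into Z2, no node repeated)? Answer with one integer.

1

A backdoor path from Z2 to Z7 is any simple undirected path whose first edge points into Z2 (i.e. leaves Z2 via a parent).
Parents of Z2: {Z8, Z9}.
Enumerating:
  P1: Z2 <- Z9 -> Z7
That exhausts the simple backdoor paths. Count: 1.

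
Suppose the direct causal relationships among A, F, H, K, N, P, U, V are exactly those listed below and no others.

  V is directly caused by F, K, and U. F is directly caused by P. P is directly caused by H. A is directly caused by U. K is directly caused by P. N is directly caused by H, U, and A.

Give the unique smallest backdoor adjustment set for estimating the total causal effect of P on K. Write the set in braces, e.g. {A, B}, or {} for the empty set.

{}

Variables eligible for adjustment (non-descendants of P, excluding P and K): {A, H, N, U}.
Backdoor paths from P to K:
  P1: P <- H -> N <- U -> V <- K
  P2: P <- H -> N <- A <- U -> V <- K
Each backdoor path contains an unconditioned collider, so every path is already blocked with the empty conditioning set:
  P1: blocked at collider N (neither it nor any descendant is in the conditioning set).
  P2: blocked at collider N (neither it nor any descendant is in the conditioning set).
The empty set is therefore the unique smallest valid set.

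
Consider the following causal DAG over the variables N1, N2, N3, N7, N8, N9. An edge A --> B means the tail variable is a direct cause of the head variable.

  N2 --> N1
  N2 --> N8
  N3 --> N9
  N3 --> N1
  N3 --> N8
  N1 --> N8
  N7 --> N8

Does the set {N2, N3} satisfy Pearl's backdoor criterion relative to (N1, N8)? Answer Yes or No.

Yes

Backdoor paths from N1 to N8 (paths whose first edge points into N1):
  P1: N1 <- N3 -> N8
  P2: N1 <- N2 -> N8
Condition 1 (no descendant of N1 in the set): holds — descendants of N1 are {N8}; none are in {N2, N3}.
Condition 2 (every backdoor path blocked by {N2, N3}):
  P1: blocked at fork node N3 ∈ conditioning set.
  P2: blocked at fork node N2 ∈ conditioning set.
{N2, N3} satisfies the backdoor criterion.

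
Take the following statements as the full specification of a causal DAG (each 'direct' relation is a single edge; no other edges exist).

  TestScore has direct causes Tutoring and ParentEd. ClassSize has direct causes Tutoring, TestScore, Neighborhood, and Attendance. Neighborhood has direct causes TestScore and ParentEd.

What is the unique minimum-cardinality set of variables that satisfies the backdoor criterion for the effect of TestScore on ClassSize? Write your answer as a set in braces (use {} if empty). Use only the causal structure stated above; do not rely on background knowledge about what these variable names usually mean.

Variables eligible for adjustment (non-descendants of TestScore, excluding TestScore and ClassSize): {Attendance, ParentEd, Tutoring}.
Backdoor paths from TestScore to ClassSize:
  P1: TestScore <- Tutoring -> ClassSize
  P2: TestScore <- ParentEd -> Neighborhood -> ClassSize
The empty set is not sufficient: P1 (TestScore <- Tutoring -> ClassSize) has no collider blocking it and no conditioned non-collider, so it is open.
Try {ParentEd, Tutoring}:
  P1: blocked at fork node Tutoring ∈ conditioning set.
  P2: blocked at fork node ParentEd ∈ conditioning set.
{ParentEd, Tutoring} contains no descendant of TestScore and blocks every backdoor path.
Every element of {ParentEd, Tutoring} is needed (dropping ParentEd leaves P2 open; dropping Tutoring leaves P1 open), so no proper subset is valid.
Among all size-2 subsets of the eligible variables, only {ParentEd, Tutoring} blocks every backdoor path, so it is the unique smallest valid adjustment set.

{ParentEd, Tutoring}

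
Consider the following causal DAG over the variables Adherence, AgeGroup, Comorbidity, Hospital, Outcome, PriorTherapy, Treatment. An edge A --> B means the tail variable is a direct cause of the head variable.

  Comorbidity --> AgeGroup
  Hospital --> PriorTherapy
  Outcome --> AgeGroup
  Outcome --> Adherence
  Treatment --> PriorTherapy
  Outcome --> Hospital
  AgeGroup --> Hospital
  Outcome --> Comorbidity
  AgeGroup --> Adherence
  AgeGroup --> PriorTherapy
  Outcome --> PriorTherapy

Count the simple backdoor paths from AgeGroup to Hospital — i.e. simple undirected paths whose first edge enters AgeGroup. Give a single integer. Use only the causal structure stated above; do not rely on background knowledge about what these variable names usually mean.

4

A backdoor path from AgeGroup to Hospital is any simple undirected path whose first edge points into AgeGroup (i.e. leaves AgeGroup via a parent).
Parents of AgeGroup: {Comorbidity, Outcome}.
Enumerating:
  P1: AgeGroup <- Outcome -> Hospital
  P2: AgeGroup <- Outcome -> PriorTherapy <- Hospital
  P3: AgeGroup <- Comorbidity <- Outcome -> Hospital
  P4: AgeGroup <- Comorbidity <- Outcome -> PriorTherapy <- Hospital
That exhausts the simple backdoor paths. Count: 4.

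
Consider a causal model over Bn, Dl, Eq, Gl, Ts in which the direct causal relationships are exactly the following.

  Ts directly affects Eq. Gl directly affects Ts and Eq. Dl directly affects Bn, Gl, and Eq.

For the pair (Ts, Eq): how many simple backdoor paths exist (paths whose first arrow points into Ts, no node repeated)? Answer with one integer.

A backdoor path from Ts to Eq is any simple undirected path whose first edge points into Ts (i.e. leaves Ts via a parent).
Parents of Ts: {Gl}.
Enumerating:
  P1: Ts <- Gl <- Dl -> Eq
  P2: Ts <- Gl -> Eq
That exhausts the simple backdoor paths. Count: 2.

2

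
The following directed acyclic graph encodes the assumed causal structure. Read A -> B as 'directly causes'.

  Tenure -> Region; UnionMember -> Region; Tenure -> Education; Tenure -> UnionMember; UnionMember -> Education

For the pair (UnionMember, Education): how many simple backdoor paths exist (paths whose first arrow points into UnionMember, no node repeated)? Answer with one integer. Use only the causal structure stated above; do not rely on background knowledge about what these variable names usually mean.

A backdoor path from UnionMember to Education is any simple undirected path whose first edge points into UnionMember (i.e. leaves UnionMember via a parent).
Parents of UnionMember: {Tenure}.
Enumerating:
  P1: UnionMember <- Tenure -> Education
That exhausts the simple backdoor paths. Count: 1.

1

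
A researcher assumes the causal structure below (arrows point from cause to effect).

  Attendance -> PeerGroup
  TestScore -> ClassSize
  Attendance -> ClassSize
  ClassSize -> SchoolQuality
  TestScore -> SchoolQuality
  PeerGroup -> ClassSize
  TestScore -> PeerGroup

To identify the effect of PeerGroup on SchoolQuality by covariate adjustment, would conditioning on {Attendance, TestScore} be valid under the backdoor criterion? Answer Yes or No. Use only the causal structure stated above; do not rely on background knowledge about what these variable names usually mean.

Backdoor paths from PeerGroup to SchoolQuality (paths whose first edge points into PeerGroup):
  P1: PeerGroup <- TestScore -> ClassSize -> SchoolQuality
  P2: PeerGroup <- TestScore -> SchoolQuality
  P3: PeerGroup <- Attendance -> ClassSize <- TestScore -> SchoolQuality
  P4: PeerGroup <- Attendance -> ClassSize -> SchoolQuality
Condition 1 (no descendant of PeerGroup in the set): holds — descendants of PeerGroup are {ClassSize, SchoolQuality}; none are in {Attendance, TestScore}.
Condition 2 (every backdoor path blocked by {Attendance, TestScore}):
  P1: blocked at fork node TestScore ∈ conditioning set.
  P2: blocked at fork node TestScore ∈ conditioning set.
  P3: blocked at fork node Attendance ∈ conditioning set.
  P4: blocked at fork node Attendance ∈ conditioning set.
{Attendance, TestScore} satisfies the backdoor criterion.

Yes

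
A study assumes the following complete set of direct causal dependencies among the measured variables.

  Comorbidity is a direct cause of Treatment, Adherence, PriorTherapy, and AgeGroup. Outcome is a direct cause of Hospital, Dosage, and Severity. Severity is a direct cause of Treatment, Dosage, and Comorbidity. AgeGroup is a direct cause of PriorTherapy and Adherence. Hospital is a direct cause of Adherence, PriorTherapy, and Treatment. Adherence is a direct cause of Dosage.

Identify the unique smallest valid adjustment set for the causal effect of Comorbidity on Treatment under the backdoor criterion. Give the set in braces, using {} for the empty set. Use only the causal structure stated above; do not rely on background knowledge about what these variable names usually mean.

{Severity}

Variables eligible for adjustment (non-descendants of Comorbidity, excluding Comorbidity and Treatment): {Hospital, Outcome, Severity}.
Backdoor paths from Comorbidity to Treatment:
  P1: Comorbidity <- Severity <- Outcome -> Hospital -> Treatment
  P2: Comorbidity <- Severity <- Outcome -> Dosage <- Adherence <- Hospital -> Treatment
  P3: Comorbidity <- Severity <- Outcome -> Dosage <- Adherence <- AgeGroup -> PriorTherapy <- Hospital -> Treatment
  P4: Comorbidity <- Severity -> Treatment
  P5: Comorbidity <- Severity -> Dosage <- Outcome -> Hospital -> Treatment
  P6: Comorbidity <- Severity -> Dosage <- Adherence <- Hospital -> Treatment
  P7: Comorbidity <- Severity -> Dosage <- Adherence <- AgeGroup -> PriorTherapy <- Hospital -> Treatment
The empty set is not sufficient: P1 (Comorbidity <- Severity <- Outcome -> Hospital -> Treatment) has no collider blocking it and no conditioned non-collider, so it is open.
Try {Severity}:
  P1: blocked at chain node Severity ∈ conditioning set.
  P2: blocked at chain node Severity ∈ conditioning set.
  P3: blocked at chain node Severity ∈ conditioning set.
  P4: blocked at fork node Severity ∈ conditioning set.
  P5: blocked at fork node Severity ∈ conditioning set.
  P6: blocked at fork node Severity ∈ conditioning set.
  P7: blocked at fork node Severity ∈ conditioning set.
{Severity} contains no descendant of Comorbidity and blocks every backdoor path.
No other singleton works — e.g. {Outcome} leaves P4 open — so {Severity} is the unique smallest valid adjustment set.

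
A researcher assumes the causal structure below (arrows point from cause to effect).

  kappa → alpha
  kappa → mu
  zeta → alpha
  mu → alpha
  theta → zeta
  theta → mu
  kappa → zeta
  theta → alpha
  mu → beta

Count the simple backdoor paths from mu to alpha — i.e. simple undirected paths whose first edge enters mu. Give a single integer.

A backdoor path from mu to alpha is any simple undirected path whose first edge points into mu (i.e. leaves mu via a parent).
Parents of mu: {kappa, theta}.
Enumerating:
  P1: mu <- kappa -> zeta <- theta -> alpha
  P2: mu <- kappa -> zeta -> alpha
  P3: mu <- kappa -> alpha
  P4: mu <- theta -> zeta <- kappa -> alpha
  P5: mu <- theta -> zeta -> alpha
  P6: mu <- theta -> alpha
That exhausts the simple backdoor paths. Count: 6.

6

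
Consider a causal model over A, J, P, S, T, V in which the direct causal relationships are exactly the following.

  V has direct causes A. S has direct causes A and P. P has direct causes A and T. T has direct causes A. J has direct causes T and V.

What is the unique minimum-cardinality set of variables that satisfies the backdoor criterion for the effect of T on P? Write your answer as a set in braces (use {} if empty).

Variables eligible for adjustment (non-descendants of T, excluding T and P): {A, V}.
Backdoor paths from T to P:
  P1: T <- A -> P
  P2: T <- A -> S <- P
The empty set is not sufficient: P1 (T <- A -> P) has no collider blocking it and no conditioned non-collider, so it is open.
Try {A}:
  P1: blocked at fork node A ∈ conditioning set.
  P2: blocked at fork node A ∈ conditioning set.
{A} contains no descendant of T and blocks every backdoor path.
No other singleton works — e.g. {V} leaves P1 open — so {A} is the unique smallest valid adjustment set.

{A}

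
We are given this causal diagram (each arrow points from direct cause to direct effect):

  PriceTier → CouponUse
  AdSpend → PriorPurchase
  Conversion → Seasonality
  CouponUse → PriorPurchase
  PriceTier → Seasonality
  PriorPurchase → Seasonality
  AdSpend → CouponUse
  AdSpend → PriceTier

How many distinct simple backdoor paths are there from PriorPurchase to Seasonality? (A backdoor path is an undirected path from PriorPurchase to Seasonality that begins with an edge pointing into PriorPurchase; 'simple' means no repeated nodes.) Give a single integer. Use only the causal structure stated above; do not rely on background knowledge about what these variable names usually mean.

A backdoor path from PriorPurchase to Seasonality is any simple undirected path whose first edge points into PriorPurchase (i.e. leaves PriorPurchase via a parent).
Parents of PriorPurchase: {AdSpend, CouponUse}.
Enumerating:
  P1: PriorPurchase <- AdSpend -> PriceTier -> Seasonality
  P2: PriorPurchase <- AdSpend -> CouponUse <- PriceTier -> Seasonality
  P3: PriorPurchase <- CouponUse <- AdSpend -> PriceTier -> Seasonality
  P4: PriorPurchase <- CouponUse <- PriceTier -> Seasonality
That exhausts the simple backdoor paths. Count: 4.

4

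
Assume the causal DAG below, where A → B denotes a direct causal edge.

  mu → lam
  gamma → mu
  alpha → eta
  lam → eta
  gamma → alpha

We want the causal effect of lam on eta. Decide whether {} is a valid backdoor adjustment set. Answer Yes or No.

No

Backdoor paths from lam to eta (paths whose first edge points into lam):
  P1: lam <- mu <- gamma -> alpha -> eta
Condition 1 (no descendant of lam in the set): holds — descendants of lam are {eta}; none are in {}.
Condition 2 (every backdoor path blocked by {}):
  P1: open — no interior node is in the conditioning set.
{} does not satisfy the backdoor criterion.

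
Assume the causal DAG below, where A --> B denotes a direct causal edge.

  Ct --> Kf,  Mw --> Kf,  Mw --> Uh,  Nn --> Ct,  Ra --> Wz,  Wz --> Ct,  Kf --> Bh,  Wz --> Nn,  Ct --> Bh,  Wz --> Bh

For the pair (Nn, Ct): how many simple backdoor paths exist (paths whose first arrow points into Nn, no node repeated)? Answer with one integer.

3

A backdoor path from Nn to Ct is any simple undirected path whose first edge points into Nn (i.e. leaves Nn via a parent).
Parents of Nn: {Wz}.
Enumerating:
  P1: Nn <- Wz -> Ct
  P2: Nn <- Wz -> Bh <- Ct
  P3: Nn <- Wz -> Bh <- Kf <- Ct
That exhausts the simple backdoor paths. Count: 3.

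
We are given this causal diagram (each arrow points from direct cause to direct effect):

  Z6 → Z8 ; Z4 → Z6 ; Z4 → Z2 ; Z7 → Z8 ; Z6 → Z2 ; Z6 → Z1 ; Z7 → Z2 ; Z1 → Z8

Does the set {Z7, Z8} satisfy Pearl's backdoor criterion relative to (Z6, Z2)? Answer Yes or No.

Backdoor paths from Z6 to Z2 (paths whose first edge points into Z6):
  P1: Z6 <- Z4 -> Z2
Condition 1 (no descendant of Z6 in the set): FAILS — Z8 is a descendant of Z6.
Condition 2 (every backdoor path blocked by {Z7, Z8}):
  P1: open — no interior node is in the conditioning set.
{Z7, Z8} does not satisfy the backdoor criterion.

No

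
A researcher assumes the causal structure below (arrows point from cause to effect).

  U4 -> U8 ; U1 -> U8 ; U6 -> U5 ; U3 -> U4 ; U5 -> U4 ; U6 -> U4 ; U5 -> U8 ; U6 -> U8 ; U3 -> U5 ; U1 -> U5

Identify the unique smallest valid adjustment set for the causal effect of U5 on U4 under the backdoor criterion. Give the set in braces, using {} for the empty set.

Variables eligible for adjustment (non-descendants of U5, excluding U5 and U4): {U1, U3, U6}.
Backdoor paths from U5 to U4:
  P1: U5 <- U6 -> U4
  P2: U5 <- U6 -> U8 <- U4
  P3: U5 <- U1 -> U8 <- U6 -> U4
  P4: U5 <- U1 -> U8 <- U4
  P5: U5 <- U3 -> U4
The empty set is not sufficient: P1 (U5 <- U6 -> U4) has no collider blocking it and no conditioned non-collider, so it is open.
Try {U3, U6}:
  P1: blocked at fork node U6 ∈ conditioning set.
  P2: blocked at fork node U6 ∈ conditioning set.
  P3: blocked at collider U8 (neither it nor any descendant is in the conditioning set).
  P4: blocked at collider U8 (neither it nor any descendant is in the conditioning set).
  P5: blocked at fork node U3 ∈ conditioning set.
{U3, U6} contains no descendant of U5 and blocks every backdoor path.
Every element of {U3, U6} is needed (dropping U3 leaves P5 open; dropping U6 leaves P1 open), so no proper subset is valid.
Among all size-2 subsets of the eligible variables, only {U3, U6} blocks every backdoor path, so it is the unique smallest valid adjustment set.

{U3, U6}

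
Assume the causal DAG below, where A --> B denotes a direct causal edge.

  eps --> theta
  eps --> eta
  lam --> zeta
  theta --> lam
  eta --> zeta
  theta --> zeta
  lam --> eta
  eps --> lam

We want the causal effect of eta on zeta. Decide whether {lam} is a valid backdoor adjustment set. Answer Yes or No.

Backdoor paths from eta to zeta (paths whose first edge points into eta):
  P1: eta <- eps -> theta -> lam -> zeta
  P2: eta <- eps -> theta -> zeta
  P3: eta <- eps -> lam <- theta -> zeta
  P4: eta <- eps -> lam -> zeta
  P5: eta <- lam <- eps -> theta -> zeta
  P6: eta <- lam <- theta -> zeta
  P7: eta <- lam -> zeta
Condition 1 (no descendant of eta in the set): holds — descendants of eta are {zeta}; none are in {lam}.
Condition 2 (every backdoor path blocked by {lam}):
  P1: blocked at chain node lam ∈ conditioning set.
  P2: open — no interior node is in the conditioning set.
  P3: open — collider(s) lam are conditioned on (or have a conditioned descendant) and no non-collider on the path is in the set.
  P4: blocked at chain node lam ∈ conditioning set.
  P5: blocked at chain node lam ∈ conditioning set.
  P6: blocked at chain node lam ∈ conditioning set.
  P7: blocked at fork node lam ∈ conditioning set.
{lam} does not satisfy the backdoor criterion.

No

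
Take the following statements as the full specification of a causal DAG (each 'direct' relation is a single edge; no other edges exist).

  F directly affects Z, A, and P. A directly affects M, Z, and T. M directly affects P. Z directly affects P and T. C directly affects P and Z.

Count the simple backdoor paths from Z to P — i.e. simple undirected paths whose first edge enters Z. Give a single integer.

A backdoor path from Z to P is any simple undirected path whose first edge points into Z (i.e. leaves Z via a parent).
Parents of Z: {A, C, F}.
Enumerating:
  P1: Z <- F -> A -> M -> P
  P2: Z <- F -> P
  P3: Z <- A <- F -> P
  P4: Z <- A -> M -> P
  P5: Z <- C -> P
That exhausts the simple backdoor paths. Count: 5.

5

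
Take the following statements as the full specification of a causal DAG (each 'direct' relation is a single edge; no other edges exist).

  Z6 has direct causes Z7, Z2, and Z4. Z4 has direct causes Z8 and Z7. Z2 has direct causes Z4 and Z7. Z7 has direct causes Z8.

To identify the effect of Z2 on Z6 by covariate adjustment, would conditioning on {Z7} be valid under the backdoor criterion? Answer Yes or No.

Backdoor paths from Z2 to Z6 (paths whose first edge points into Z2):
  P1: Z2 <- Z7 <- Z8 -> Z4 -> Z6
  P2: Z2 <- Z7 -> Z4 -> Z6
  P3: Z2 <- Z7 -> Z6
  P4: Z2 <- Z4 <- Z8 -> Z7 -> Z6
  P5: Z2 <- Z4 <- Z7 -> Z6
  P6: Z2 <- Z4 -> Z6
Condition 1 (no descendant of Z2 in the set): holds — descendants of Z2 are {Z6}; none are in {Z7}.
Condition 2 (every backdoor path blocked by {Z7}):
  P1: blocked at chain node Z7 ∈ conditioning set.
  P2: blocked at fork node Z7 ∈ conditioning set.
  P3: blocked at fork node Z7 ∈ conditioning set.
  P4: blocked at chain node Z7 ∈ conditioning set.
  P5: blocked at fork node Z7 ∈ conditioning set.
  P6: open — no interior node is in the conditioning set.
{Z7} does not satisfy the backdoor criterion.

No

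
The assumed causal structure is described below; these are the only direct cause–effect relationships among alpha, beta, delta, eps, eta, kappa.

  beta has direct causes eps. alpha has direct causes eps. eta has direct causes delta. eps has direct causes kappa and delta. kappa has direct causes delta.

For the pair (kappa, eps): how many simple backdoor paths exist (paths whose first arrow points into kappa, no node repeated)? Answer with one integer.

A backdoor path from kappa to eps is any simple undirected path whose first edge points into kappa (i.e. leaves kappa via a parent).
Parents of kappa: {delta}.
Enumerating:
  P1: kappa <- delta -> eps
That exhausts the simple backdoor paths. Count: 1.

1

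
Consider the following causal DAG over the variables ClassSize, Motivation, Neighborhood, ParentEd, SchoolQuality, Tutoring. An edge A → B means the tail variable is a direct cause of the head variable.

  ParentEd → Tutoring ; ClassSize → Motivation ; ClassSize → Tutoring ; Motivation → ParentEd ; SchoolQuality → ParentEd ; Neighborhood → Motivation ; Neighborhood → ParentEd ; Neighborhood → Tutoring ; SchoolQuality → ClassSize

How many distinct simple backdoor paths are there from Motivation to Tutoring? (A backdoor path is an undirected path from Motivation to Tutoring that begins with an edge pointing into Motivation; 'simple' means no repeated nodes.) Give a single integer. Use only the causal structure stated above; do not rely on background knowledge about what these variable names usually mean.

A backdoor path from Motivation to Tutoring is any simple undirected path whose first edge points into Motivation (i.e. leaves Motivation via a parent).
Parents of Motivation: {ClassSize, Neighborhood}.
Enumerating:
  P1: Motivation <- ClassSize <- SchoolQuality -> ParentEd <- Neighborhood -> Tutoring
  P2: Motivation <- ClassSize <- SchoolQuality -> ParentEd -> Tutoring
  P3: Motivation <- ClassSize -> Tutoring
  P4: Motivation <- Neighborhood -> ParentEd <- SchoolQuality -> ClassSize -> Tutoring
  P5: Motivation <- Neighborhood -> ParentEd -> Tutoring
  P6: Motivation <- Neighborhood -> Tutoring
That exhausts the simple backdoor paths. Count: 6.

6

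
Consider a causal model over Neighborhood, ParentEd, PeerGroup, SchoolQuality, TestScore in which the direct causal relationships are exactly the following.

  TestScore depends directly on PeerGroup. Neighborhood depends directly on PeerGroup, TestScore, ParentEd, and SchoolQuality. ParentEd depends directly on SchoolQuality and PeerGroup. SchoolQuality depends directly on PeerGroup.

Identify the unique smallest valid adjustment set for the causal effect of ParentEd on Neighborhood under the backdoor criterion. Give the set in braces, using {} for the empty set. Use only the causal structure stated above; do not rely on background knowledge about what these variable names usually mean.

Variables eligible for adjustment (non-descendants of ParentEd, excluding ParentEd and Neighborhood): {PeerGroup, SchoolQuality, TestScore}.
Backdoor paths from ParentEd to Neighborhood:
  P1: ParentEd <- PeerGroup -> SchoolQuality -> Neighborhood
  P2: ParentEd <- PeerGroup -> TestScore -> Neighborhood
  P3: ParentEd <- PeerGroup -> Neighborhood
  P4: ParentEd <- SchoolQuality <- PeerGroup -> TestScore -> Neighborhood
  P5: ParentEd <- SchoolQuality <- PeerGroup -> Neighborhood
  P6: ParentEd <- SchoolQuality -> Neighborhood
The empty set is not sufficient: P1 (ParentEd <- PeerGroup -> SchoolQuality -> Neighborhood) has no collider blocking it and no conditioned non-collider, so it is open.
Try {PeerGroup, SchoolQuality}:
  P1: blocked at fork node PeerGroup ∈ conditioning set.
  P2: blocked at fork node PeerGroup ∈ conditioning set.
  P3: blocked at fork node PeerGroup ∈ conditioning set.
  P4: blocked at chain node SchoolQuality ∈ conditioning set.
  P5: blocked at chain node SchoolQuality ∈ conditioning set.
  P6: blocked at fork node SchoolQuality ∈ conditioning set.
{PeerGroup, SchoolQuality} contains no descendant of ParentEd and blocks every backdoor path.
Every element of {PeerGroup, SchoolQuality} is needed (dropping PeerGroup leaves P2 open; dropping SchoolQuality leaves P6 open), so no proper subset is valid.
Among all size-2 subsets of the eligible variables, only {PeerGroup, SchoolQuality} blocks every backdoor path, so it is the unique smallest valid adjustment set.

{PeerGroup, SchoolQuality}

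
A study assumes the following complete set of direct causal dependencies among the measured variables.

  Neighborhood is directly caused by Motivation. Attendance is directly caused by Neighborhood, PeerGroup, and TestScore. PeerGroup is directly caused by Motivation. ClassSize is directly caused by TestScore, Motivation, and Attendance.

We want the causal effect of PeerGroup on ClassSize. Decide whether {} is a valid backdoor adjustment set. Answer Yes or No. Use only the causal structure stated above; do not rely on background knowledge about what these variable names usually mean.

Backdoor paths from PeerGroup to ClassSize (paths whose first edge points into PeerGroup):
  P1: PeerGroup <- Motivation -> Neighborhood -> Attendance <- TestScore -> ClassSize
  P2: PeerGroup <- Motivation -> Neighborhood -> Attendance -> ClassSize
  P3: PeerGroup <- Motivation -> ClassSize
Condition 1 (no descendant of PeerGroup in the set): holds — descendants of PeerGroup are {Attendance, ClassSize}; none are in {}.
Condition 2 (every backdoor path blocked by {}):
  P1: blocked at collider Attendance (neither it nor any descendant is in the conditioning set).
  P2: open — no interior node is in the conditioning set.
  P3: open — no interior node is in the conditioning set.
{} does not satisfy the backdoor criterion.

No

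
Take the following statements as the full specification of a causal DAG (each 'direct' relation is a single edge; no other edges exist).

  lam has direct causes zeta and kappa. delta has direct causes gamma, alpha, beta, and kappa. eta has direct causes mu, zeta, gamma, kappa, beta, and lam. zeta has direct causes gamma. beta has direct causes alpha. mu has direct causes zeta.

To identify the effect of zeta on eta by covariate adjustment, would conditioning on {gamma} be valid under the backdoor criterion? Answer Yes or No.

Yes

Backdoor paths from zeta to eta (paths whose first edge points into zeta):
  P1: zeta <- gamma -> eta
  P2: zeta <- gamma -> delta <- kappa -> lam -> eta
  P3: zeta <- gamma -> delta <- kappa -> eta
  P4: zeta <- gamma -> delta <- alpha -> beta -> eta
  P5: zeta <- gamma -> delta <- beta -> eta
Condition 1 (no descendant of zeta in the set): holds — descendants of zeta are {eta, lam, mu}; none are in {gamma}.
Condition 2 (every backdoor path blocked by {gamma}):
  P1: blocked at fork node gamma ∈ conditioning set.
  P2: blocked at fork node gamma ∈ conditioning set.
  P3: blocked at fork node gamma ∈ conditioning set.
  P4: blocked at fork node gamma ∈ conditioning set.
  P5: blocked at fork node gamma ∈ conditioning set.
{gamma} satisfies the backdoor criterion.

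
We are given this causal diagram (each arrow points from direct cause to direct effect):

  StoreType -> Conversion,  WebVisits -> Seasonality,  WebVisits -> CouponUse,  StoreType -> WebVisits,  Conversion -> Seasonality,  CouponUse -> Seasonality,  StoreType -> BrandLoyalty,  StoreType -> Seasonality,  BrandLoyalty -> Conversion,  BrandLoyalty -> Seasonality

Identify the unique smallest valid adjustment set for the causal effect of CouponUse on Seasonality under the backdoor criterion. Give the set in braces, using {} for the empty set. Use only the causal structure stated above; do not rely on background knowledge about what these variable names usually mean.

{WebVisits}

Variables eligible for adjustment (non-descendants of CouponUse, excluding CouponUse and Seasonality): {BrandLoyalty, Conversion, StoreType, WebVisits}.
Backdoor paths from CouponUse to Seasonality:
  P1: CouponUse <- WebVisits <- StoreType -> BrandLoyalty -> Conversion -> Seasonality
  P2: CouponUse <- WebVisits <- StoreType -> BrandLoyalty -> Seasonality
  P3: CouponUse <- WebVisits <- StoreType -> Conversion <- BrandLoyalty -> Seasonality
  P4: CouponUse <- WebVisits <- StoreType -> Conversion -> Seasonality
  P5: CouponUse <- WebVisits <- StoreType -> Seasonality
  P6: CouponUse <- WebVisits -> Seasonality
The empty set is not sufficient: P1 (CouponUse <- WebVisits <- StoreType -> BrandLoyalty -> Conversion -> Seasonality) has no collider blocking it and no conditioned non-collider, so it is open.
Try {WebVisits}:
  P1: blocked at chain node WebVisits ∈ conditioning set.
  P2: blocked at chain node WebVisits ∈ conditioning set.
  P3: blocked at chain node WebVisits ∈ conditioning set.
  P4: blocked at chain node WebVisits ∈ conditioning set.
  P5: blocked at chain node WebVisits ∈ conditioning set.
  P6: blocked at fork node WebVisits ∈ conditioning set.
{WebVisits} contains no descendant of CouponUse and blocks every backdoor path.
No other singleton works — e.g. {StoreType} leaves P6 open — so {WebVisits} is the unique smallest valid adjustment set.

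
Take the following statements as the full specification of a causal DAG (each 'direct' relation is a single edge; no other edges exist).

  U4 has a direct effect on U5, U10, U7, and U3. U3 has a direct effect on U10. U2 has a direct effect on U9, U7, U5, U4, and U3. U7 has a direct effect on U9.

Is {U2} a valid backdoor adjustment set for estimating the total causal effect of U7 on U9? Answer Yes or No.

Backdoor paths from U7 to U9 (paths whose first edge points into U7):
  P1: U7 <- U2 -> U9
  P2: U7 <- U4 <- U2 -> U9
  P3: U7 <- U4 -> U5 <- U2 -> U9
  P4: U7 <- U4 -> U3 <- U2 -> U9
  P5: U7 <- U4 -> U10 <- U3 <- U2 -> U9
Condition 1 (no descendant of U7 in the set): holds — descendants of U7 are {U9}; none are in {U2}.
Condition 2 (every backdoor path blocked by {U2}):
  P1: blocked at fork node U2 ∈ conditioning set.
  P2: blocked at fork node U2 ∈ conditioning set.
  P3: blocked at collider U5 (neither it nor any descendant is in the conditioning set).
  P4: blocked at collider U3 (neither it nor any descendant is in the conditioning set).
  P5: blocked at collider U10 (neither it nor any descendant is in the conditioning set).
{U2} satisfies the backdoor criterion.

Yes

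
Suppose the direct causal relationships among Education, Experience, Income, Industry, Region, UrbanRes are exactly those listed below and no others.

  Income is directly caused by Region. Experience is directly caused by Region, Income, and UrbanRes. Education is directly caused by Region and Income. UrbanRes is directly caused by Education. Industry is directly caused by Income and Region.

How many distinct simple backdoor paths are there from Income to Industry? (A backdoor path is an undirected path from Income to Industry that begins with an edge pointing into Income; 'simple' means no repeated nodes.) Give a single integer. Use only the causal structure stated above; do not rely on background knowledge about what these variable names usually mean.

A backdoor path from Income to Industry is any simple undirected path whose first edge points into Income (i.e. leaves Income via a parent).
Parents of Income: {Region}.
Enumerating:
  P1: Income <- Region -> Industry
That exhausts the simple backdoor paths. Count: 1.

1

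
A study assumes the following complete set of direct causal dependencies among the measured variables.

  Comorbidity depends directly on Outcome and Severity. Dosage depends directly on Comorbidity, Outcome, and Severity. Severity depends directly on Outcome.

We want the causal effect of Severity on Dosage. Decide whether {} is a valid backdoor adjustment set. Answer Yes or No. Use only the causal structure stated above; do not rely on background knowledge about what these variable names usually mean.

Backdoor paths from Severity to Dosage (paths whose first edge points into Severity):
  P1: Severity <- Outcome -> Comorbidity -> Dosage
  P2: Severity <- Outcome -> Dosage
Condition 1 (no descendant of Severity in the set): holds — descendants of Severity are {Comorbidity, Dosage}; none are in {}.
Condition 2 (every backdoor path blocked by {}):
  P1: open — no interior node is in the conditioning set.
  P2: open — no interior node is in the conditioning set.
{} does not satisfy the backdoor criterion.

No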